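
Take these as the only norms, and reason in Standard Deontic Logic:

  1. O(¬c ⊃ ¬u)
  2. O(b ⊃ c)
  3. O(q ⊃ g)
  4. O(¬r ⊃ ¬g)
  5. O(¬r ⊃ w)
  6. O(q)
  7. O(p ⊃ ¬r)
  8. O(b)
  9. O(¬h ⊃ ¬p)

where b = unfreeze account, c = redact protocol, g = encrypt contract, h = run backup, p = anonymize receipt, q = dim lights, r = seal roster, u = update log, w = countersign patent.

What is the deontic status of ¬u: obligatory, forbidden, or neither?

Premise 1 is O(¬c ⊃ ¬u), but O(¬c) is not derivable from the premises, so it does not yield O(¬u).
No premise or chain of K-axiom applications forces O(¬u), and none forces O(u). So ¬u is neither obligatory nor forbidden under these norms.

Neither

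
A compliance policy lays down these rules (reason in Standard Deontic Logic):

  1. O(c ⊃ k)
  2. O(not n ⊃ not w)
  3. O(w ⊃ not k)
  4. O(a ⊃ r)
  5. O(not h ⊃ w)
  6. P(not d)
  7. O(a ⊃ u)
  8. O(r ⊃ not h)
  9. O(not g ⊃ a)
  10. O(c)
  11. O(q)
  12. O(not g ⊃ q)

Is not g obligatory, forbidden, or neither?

Premise 10 gives O(c).
Premise 1 is O(c ⊃ k); since O(c), deontic closure gives O(k).
Premise 3 is O(w ⊃ not k); contrapositively O(k ⊃ not w). Since O(k) holds, K gives O(not w).
Premise 5 is O(not h ⊃ w); contrapositively O(not w ⊃ h). Since O(not w) holds, K gives O(h).
Premise 8, O(r ⊃ not h), contraposes to O(h ⊃ not r); with O(h) we get O(not r).
Premise 4, O(a ⊃ r), contraposes to O(not r ⊃ not a); with O(not r) we get O(not a).
Premise 9, O(not g ⊃ a), contraposes to O(not a ⊃ g); with O(not a) we get O(g).
Premises 2, 6, 7, 11, 12 do not contribute to this derivation.
Thus O(g), which is F(not g): not g is forbidden.

Forbidden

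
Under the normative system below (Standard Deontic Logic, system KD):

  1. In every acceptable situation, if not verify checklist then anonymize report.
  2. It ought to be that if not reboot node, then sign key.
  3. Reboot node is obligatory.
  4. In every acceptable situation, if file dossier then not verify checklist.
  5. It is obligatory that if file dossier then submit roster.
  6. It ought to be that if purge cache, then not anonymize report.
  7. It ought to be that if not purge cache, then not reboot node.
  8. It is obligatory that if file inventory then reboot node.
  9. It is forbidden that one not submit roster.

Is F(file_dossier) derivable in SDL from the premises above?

Yes

Premise 3 states O(reboot_node) outright.
Premise 7, O(¬purge_cache → ¬reboot_node), contraposes to O(reboot_node → purge_cache); with O(reboot_node) we get O(purge_cache).
From O(purge_cache) and premise 6, O(purge_cache → ¬anonymize_report), we obtain O(¬anonymize_report).
Premise 1 is O(¬verify_checklist → anonymize_report); contrapositively O(¬anonymize_report → verify_checklist). Since O(¬anonymize_report) holds, K gives O(verify_checklist).
Premise 4 is O(file_dossier → ¬verify_checklist); contrapositively O(verify_checklist → ¬file_dossier). Since O(verify_checklist) holds, K gives O(¬file_dossier).
Premises 2, 5, 8, 9 do not contribute to this derivation.
So O(¬file_dossier) holds, i.e. F(file_dossier). The claim follows.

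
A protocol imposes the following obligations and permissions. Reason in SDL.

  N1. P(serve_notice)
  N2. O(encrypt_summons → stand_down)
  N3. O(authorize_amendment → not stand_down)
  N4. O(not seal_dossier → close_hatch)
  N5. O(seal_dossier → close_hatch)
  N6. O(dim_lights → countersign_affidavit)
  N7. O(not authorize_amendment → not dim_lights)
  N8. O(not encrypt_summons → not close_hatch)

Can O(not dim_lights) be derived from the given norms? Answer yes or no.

Premises 5 and 4 cover both cases: O(seal_dossier → close_hatch) and O(not seal_dossier → close_hatch). Since seal_dossier ∨ not seal_dossier is a tautology, O(close_hatch) follows.
The contrapositive of premise 8 (O(not encrypt_summons → not close_hatch)) is O(close_hatch → encrypt_summons), and O(close_hatch) is already established, so O(encrypt_summons).
Premise 2 is O(encrypt_summons → stand_down); since O(encrypt_summons), deontic closure gives O(stand_down).
Premise 3 is O(authorize_amendment → not stand_down); contrapositively O(stand_down → not authorize_amendment). Since O(stand_down) holds, K gives O(not authorize_amendment).
With premise 7, O(not authorize_amendment → not dim_lights), the K-axiom yields O(not dim_lights).
Premises 1, 6 do not contribute to this derivation.
So O(not dim_lights) follows.

Yes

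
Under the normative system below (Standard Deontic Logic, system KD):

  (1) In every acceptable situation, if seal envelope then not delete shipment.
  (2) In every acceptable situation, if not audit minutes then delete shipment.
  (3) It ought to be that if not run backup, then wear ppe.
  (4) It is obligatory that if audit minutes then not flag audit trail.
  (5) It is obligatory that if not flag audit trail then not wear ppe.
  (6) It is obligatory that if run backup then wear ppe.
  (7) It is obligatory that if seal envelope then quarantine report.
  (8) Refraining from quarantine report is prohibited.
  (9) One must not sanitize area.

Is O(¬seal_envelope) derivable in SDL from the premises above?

Premises 6 and 3 cover both cases: O(run_backup → wear_ppe) and O(¬run_backup → wear_ppe). Since run_backup ∨ ¬run_backup is a tautology, O(wear_ppe) follows.
Premise 5 is O(¬flag_audit_trail → ¬wear_ppe); contrapositively O(wear_ppe → flag_audit_trail). Since O(wear_ppe) holds, K gives O(flag_audit_trail).
Premise 4 is O(audit_minutes → ¬flag_audit_trail); contrapositively O(flag_audit_trail → ¬audit_minutes). Since O(flag_audit_trail) holds, K gives O(¬audit_minutes).
Premise 2 is O(¬audit_minutes → delete_shipment); since O(¬audit_minutes), deontic closure gives O(delete_shipment).
Premise 1, O(seal_envelope → ¬delete_shipment), contraposes to O(delete_shipment → ¬seal_envelope); with O(delete_shipment) we get O(¬seal_envelope).
Premises 7, 8, 9 do not contribute to this derivation.
So O(¬seal_envelope) follows.

Yes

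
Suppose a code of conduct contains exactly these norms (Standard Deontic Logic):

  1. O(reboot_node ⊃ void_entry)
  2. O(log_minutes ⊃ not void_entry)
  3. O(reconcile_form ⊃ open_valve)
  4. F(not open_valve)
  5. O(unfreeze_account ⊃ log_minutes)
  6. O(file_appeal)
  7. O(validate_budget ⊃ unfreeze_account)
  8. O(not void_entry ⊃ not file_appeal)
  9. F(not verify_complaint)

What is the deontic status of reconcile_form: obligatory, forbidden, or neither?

Premise 3 is O(reconcile_form ⊃ open_valve); even if O(open_valve) held, inferring O(reconcile_form) would be affirming the consequent — invalid.
No premise or chain of K-axiom applications forces O(reconcile_form), and none forces O(not reconcile_form). So reconcile_form is neither obligatory nor forbidden under these norms.

Neither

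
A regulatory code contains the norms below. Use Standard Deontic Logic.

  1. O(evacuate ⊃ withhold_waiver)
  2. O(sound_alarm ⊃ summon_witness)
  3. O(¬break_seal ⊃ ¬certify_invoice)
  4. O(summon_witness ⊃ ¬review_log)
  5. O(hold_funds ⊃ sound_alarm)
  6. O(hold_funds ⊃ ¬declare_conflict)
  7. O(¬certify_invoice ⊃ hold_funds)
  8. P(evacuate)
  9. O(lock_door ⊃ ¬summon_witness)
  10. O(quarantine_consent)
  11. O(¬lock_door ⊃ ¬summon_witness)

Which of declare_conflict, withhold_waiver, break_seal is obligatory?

Premises 11 and 9 cover both cases: O(¬lock_door ⊃ ¬summon_witness) and O(lock_door ⊃ ¬summon_witness). Since ¬lock_door ∨ lock_door is a tautology, O(¬summon_witness) follows.
Premise 2 is O(sound_alarm ⊃ summon_witness); contrapositively O(¬summon_witness ⊃ ¬sound_alarm). Since O(¬summon_witness) holds, K gives O(¬sound_alarm).
Premise 5, O(hold_funds ⊃ sound_alarm), contraposes to O(¬sound_alarm ⊃ ¬hold_funds); with O(¬sound_alarm) we get O(¬hold_funds).
Premise 7, O(¬certify_invoice ⊃ hold_funds), contraposes to O(¬hold_funds ⊃ certify_invoice); with O(¬hold_funds) we get O(certify_invoice).
Premise 3 is O(¬break_seal ⊃ ¬certify_invoice); contrapositively O(certify_invoice ⊃ break_seal). Since O(certify_invoice) holds, K gives O(break_seal).
So O(break_seal) holds — break_seal is obligatory. None of the other listed options is made obligatory by any chain of premises.

break_seal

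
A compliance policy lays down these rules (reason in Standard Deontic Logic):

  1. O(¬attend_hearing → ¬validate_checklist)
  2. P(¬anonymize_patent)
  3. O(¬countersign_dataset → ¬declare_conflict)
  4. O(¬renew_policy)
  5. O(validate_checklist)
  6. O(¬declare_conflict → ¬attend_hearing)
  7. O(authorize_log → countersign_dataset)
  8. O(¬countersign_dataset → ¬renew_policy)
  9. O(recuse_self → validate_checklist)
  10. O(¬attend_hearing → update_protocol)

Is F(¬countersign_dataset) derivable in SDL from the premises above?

Yes

Premise 5 gives O(validate_checklist).
The contrapositive of premise 1 (O(¬attend_hearing → ¬validate_checklist)) is O(validate_checklist → attend_hearing), and O(validate_checklist) is already established, so O(attend_hearing).
Premise 6, O(¬declare_conflict → ¬attend_hearing), contraposes to O(attend_hearing → declare_conflict); with O(attend_hearing) we get O(declare_conflict).
Premise 3 is O(¬countersign_dataset → ¬declare_conflict); contrapositively O(declare_conflict → countersign_dataset). Since O(declare_conflict) holds, K gives O(countersign_dataset).
Premises 2, 4, 7, 8, 9, 10 do not contribute to this derivation.
So O(countersign_dataset) holds, i.e. F(¬countersign_dataset). The claim follows.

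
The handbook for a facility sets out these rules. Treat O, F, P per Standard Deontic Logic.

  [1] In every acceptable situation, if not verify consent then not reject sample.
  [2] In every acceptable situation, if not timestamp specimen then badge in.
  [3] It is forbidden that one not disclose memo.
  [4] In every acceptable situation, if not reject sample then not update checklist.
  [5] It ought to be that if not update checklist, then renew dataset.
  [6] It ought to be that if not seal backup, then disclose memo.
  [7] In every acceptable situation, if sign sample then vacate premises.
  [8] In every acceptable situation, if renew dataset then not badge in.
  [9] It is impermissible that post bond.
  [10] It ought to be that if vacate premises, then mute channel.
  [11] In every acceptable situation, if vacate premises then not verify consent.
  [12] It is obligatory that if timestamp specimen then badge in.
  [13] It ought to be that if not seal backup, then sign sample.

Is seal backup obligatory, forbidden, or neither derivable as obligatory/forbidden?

By case analysis on ¬timestamp_specimen: premise 2 gives O(¬timestamp_specimen → badge_in) and premise 12 gives O(timestamp_specimen → badge_in), so O(badge_in) either way.
The contrapositive of premise 8 (O(renew_dataset → ¬badge_in)) is O(badge_in → ¬renew_dataset), and O(badge_in) is already established, so O(¬renew_dataset).
Premise 5 is O(¬update_checklist → renew_dataset); contrapositively O(¬renew_dataset → update_checklist). Since O(¬renew_dataset) holds, K gives O(update_checklist).
Premise 4 is O(¬reject_sample → ¬update_checklist); contrapositively O(update_checklist → reject_sample). Since O(update_checklist) holds, K gives O(reject_sample).
Premise 1, O(¬verify_consent → ¬reject_sample), contraposes to O(reject_sample → verify_consent); with O(reject_sample) we get O(verify_consent).
Premise 11, O(vacate_premises → ¬verify_consent), contraposes to O(verify_consent → ¬vacate_premises); with O(verify_consent) we get O(¬vacate_premises).
Premise 7, O(sign_sample → vacate_premises), contraposes to O(¬vacate_premises → ¬sign_sample); with O(¬vacate_premises) we get O(¬sign_sample).
Premise 13 is O(¬seal_backup → sign_sample); contrapositively O(¬sign_sample → seal_backup). Since O(¬sign_sample) holds, K gives O(seal_backup).
Premises 3, 6, 9, 10 do not contribute to this derivation.
Hence seal_backup is obligatory.

Obligatory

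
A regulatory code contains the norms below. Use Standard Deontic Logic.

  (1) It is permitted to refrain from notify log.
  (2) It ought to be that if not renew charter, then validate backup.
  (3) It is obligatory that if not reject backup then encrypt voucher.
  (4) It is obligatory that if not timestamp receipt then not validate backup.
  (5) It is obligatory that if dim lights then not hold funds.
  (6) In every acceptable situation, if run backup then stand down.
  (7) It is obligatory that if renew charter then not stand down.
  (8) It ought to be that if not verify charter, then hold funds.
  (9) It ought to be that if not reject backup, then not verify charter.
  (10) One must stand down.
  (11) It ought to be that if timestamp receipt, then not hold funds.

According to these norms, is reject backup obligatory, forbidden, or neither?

Obligatory

Premise 10 gives O(stand_down).
Premise 7, O(renew_charter → ¬stand_down), contraposes to O(stand_down → ¬renew_charter); with O(stand_down) we get O(¬renew_charter).
With premise 2, O(¬renew_charter → validate_backup), the K-axiom yields O(validate_backup).
The contrapositive of premise 4 (O(¬timestamp_receipt → ¬validate_backup)) is O(validate_backup → timestamp_receipt), and O(validate_backup) is already established, so O(timestamp_receipt).
Premise 11 is O(timestamp_receipt → ¬hold_funds); since O(timestamp_receipt), deontic closure gives O(¬hold_funds).
The contrapositive of premise 8 (O(¬verify_charter → hold_funds)) is O(¬hold_funds → verify_charter), and O(¬hold_funds) is already established, so O(verify_charter).
The contrapositive of premise 9 (O(¬reject_backup → ¬verify_charter)) is O(verify_charter → reject_backup), and O(verify_charter) is already established, so O(reject_backup).
Premises 1, 3, 5, 6 do not contribute to this derivation.
Hence reject_backup is obligatory.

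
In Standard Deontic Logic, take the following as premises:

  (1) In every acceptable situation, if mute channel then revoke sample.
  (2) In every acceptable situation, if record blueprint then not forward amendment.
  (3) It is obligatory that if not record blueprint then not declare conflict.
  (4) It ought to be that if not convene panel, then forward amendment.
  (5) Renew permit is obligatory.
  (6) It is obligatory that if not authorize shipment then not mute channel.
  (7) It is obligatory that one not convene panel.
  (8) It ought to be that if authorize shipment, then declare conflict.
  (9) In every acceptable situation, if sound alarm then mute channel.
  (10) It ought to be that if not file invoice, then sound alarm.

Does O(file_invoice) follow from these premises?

Premise 7 gives O(¬convene_panel).
With premise 4, O(¬convene_panel → forward_amendment), the K-axiom yields O(forward_amendment).
Premise 2, O(record_blueprint → ¬forward_amendment), contraposes to O(forward_amendment → ¬record_blueprint); with O(forward_amendment) we get O(¬record_blueprint).
With premise 3, O(¬record_blueprint → ¬declare_conflict), the K-axiom yields O(¬declare_conflict).
The contrapositive of premise 8 (O(authorize_shipment → declare_conflict)) is O(¬declare_conflict → ¬authorize_shipment), and O(¬declare_conflict) is already established, so O(¬authorize_shipment).
From O(¬authorize_shipment) and premise 6, O(¬authorize_shipment → ¬mute_channel), we obtain O(¬mute_channel).
Premise 9, O(sound_alarm → mute_channel), contraposes to O(¬mute_channel → ¬sound_alarm); with O(¬mute_channel) we get O(¬sound_alarm).
The contrapositive of premise 10 (O(¬file_invoice → sound_alarm)) is O(¬sound_alarm → file_invoice), and O(¬sound_alarm) is already established, so O(file_invoice).
Premises 1, 5 do not contribute to this derivation.
So O(file_invoice) follows.

Yes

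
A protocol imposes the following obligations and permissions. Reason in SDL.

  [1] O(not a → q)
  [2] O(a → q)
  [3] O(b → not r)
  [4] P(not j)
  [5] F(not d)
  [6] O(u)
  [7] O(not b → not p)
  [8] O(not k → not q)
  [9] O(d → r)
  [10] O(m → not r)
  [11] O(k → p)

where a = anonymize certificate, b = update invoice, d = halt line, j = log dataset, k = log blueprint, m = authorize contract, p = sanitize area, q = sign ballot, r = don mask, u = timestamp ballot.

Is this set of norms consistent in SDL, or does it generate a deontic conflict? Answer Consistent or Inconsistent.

Inconsistent

Premises 2 and 1 cover both cases: O(a → q) and O(not a → q). Since a ∨ not a is a tautology, O(q) follows.
Premise 8 is O(not k → not q); contrapositively O(q → k). Since O(q) holds, K gives O(k).
Premise 11 is O(k → p); since O(k), deontic closure gives O(p).
The contrapositive of premise 7 (O(not b → not p)) is O(p → b), and O(p) is already established, so O(b).
From O(b) and premise 3, O(b → not r), we obtain O(not r).
Premise 9, O(d → r), contraposes to O(not r → not d); with O(not r) we get O(not d).
Yet premise 5 is F(not d), i.e. O(d).
We now have both O(not d) and O(d) — d is simultaneously obligatory and forbidden, violating the D-axiom.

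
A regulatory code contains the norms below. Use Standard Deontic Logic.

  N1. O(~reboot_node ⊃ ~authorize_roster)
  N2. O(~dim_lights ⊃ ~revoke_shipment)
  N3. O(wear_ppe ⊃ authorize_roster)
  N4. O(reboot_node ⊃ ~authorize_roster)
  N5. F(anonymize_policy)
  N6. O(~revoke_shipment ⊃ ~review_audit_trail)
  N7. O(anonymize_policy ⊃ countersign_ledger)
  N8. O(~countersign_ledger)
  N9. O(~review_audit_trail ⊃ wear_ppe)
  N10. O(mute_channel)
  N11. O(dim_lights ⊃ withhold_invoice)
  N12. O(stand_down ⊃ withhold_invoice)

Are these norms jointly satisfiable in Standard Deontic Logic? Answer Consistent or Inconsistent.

Premise 7 is O(anonymize_policy ⊃ countersign_ledger), but O(anonymize_policy) is not derivable from the premises, so it does not yield O(countersign_ledger).
So O(countersign_ledger) is not derivable, and the apparent clash with O(~countersign_ledger) does not arise.
A world satisfying every obligation exists (e.g. anonymize_policy=false, authorize_roster=false, countersign_ledger=false, dim_lights=true, mute_channel=true, reboot_node=false, review_audit_trail=true, revoke_shipment=true, stand_down=false, wear_ppe=false, withhold_invoice=true); no atom is both obligatory and forbidden, so the set is consistent.

Consistent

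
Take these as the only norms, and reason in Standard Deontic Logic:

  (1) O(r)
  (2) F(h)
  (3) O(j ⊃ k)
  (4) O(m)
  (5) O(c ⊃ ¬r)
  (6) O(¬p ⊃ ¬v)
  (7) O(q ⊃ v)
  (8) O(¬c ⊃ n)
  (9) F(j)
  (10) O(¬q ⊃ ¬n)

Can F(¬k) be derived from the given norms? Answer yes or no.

Premise 3 is O(j ⊃ k), but O(j) is not derivable from the premises, so it does not yield O(k).
No other premise forces O(k). An ideal world satisfying every premise can still have ¬k true, so F(¬k) is not derivable.

No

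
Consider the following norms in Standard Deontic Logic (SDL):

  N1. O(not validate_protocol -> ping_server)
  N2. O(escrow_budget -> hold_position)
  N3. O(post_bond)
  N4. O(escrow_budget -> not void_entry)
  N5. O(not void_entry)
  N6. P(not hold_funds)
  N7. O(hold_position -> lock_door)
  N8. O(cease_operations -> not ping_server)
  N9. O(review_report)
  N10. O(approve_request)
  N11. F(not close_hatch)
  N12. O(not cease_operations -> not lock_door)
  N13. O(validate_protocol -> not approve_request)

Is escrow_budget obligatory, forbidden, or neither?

Forbidden

Premise 10 states O(approve_request) outright.
Premise 13, O(validate_protocol -> not approve_request), contraposes to O(approve_request -> not validate_protocol); with O(approve_request) we get O(not validate_protocol).
Applying K to premise 1 (O(not validate_protocol -> ping_server)) and O(not validate_protocol) yields O(ping_server).
The contrapositive of premise 8 (O(cease_operations -> not ping_server)) is O(ping_server -> not cease_operations), and O(ping_server) is already established, so O(not cease_operations).
Premise 12 is O(not cease_operations -> not lock_door); since O(not cease_operations), deontic closure gives O(not lock_door).
Premise 7, O(hold_position -> lock_door), contraposes to O(not lock_door -> not hold_position); with O(not lock_door) we get O(not hold_position).
Premise 2 is O(escrow_budget -> hold_position); contrapositively O(not hold_position -> not escrow_budget). Since O(not hold_position) holds, K gives O(not escrow_budget).
Premises 3, 4, 5, 6, 9, 11 do not contribute to this derivation.
Thus O(not escrow_budget), which is F(escrow_budget): escrow_budget is forbidden.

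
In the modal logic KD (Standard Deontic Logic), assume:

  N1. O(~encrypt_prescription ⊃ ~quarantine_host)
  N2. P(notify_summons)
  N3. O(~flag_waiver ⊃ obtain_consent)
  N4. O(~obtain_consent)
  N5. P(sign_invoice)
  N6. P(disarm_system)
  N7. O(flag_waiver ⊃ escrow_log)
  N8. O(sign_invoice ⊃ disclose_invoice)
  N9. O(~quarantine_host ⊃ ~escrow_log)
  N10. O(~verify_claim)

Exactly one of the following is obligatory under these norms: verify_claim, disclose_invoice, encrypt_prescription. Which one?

encrypt_prescription

Premise 4 gives O(~obtain_consent).
Premise 3, O(~flag_waiver ⊃ obtain_consent), contraposes to O(~obtain_consent ⊃ flag_waiver); with O(~obtain_consent) we get O(flag_waiver).
With premise 7, O(flag_waiver ⊃ escrow_log), the K-axiom yields O(escrow_log).
The contrapositive of premise 9 (O(~quarantine_host ⊃ ~escrow_log)) is O(escrow_log ⊃ quarantine_host), and O(escrow_log) is already established, so O(quarantine_host).
Premise 1 is O(~encrypt_prescription ⊃ ~quarantine_host); contrapositively O(quarantine_host ⊃ encrypt_prescription). Since O(quarantine_host) holds, K gives O(encrypt_prescription).
So O(encrypt_prescription) holds — encrypt_prescription is obligatory. None of the other listed options is made obligatory by any chain of premises.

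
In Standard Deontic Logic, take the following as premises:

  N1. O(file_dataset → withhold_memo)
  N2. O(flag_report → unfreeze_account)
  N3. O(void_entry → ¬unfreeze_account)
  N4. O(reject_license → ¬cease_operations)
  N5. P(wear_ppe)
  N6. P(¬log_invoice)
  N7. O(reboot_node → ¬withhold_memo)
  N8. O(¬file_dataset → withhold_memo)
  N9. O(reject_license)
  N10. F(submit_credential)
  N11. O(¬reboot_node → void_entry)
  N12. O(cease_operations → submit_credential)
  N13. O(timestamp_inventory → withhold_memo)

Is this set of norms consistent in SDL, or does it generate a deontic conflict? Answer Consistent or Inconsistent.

Premise 12 is O(cease_operations → submit_credential), but O(cease_operations) is not derivable from the premises, so it does not yield O(submit_credential).
So O(submit_credential) is not derivable, and the apparent clash with O(¬submit_credential) does not arise.
A world satisfying every obligation exists (e.g. cease_operations=false, file_dataset=false, flag_report=false, log_invoice=false, reboot_node=false, reject_license=true, submit_credential=false, timestamp_inventory=false, unfreeze_account=false, void_entry=true, wear_ppe=false, withhold_memo=true); no atom is both obligatory and forbidden, so the set is consistent.

Consistent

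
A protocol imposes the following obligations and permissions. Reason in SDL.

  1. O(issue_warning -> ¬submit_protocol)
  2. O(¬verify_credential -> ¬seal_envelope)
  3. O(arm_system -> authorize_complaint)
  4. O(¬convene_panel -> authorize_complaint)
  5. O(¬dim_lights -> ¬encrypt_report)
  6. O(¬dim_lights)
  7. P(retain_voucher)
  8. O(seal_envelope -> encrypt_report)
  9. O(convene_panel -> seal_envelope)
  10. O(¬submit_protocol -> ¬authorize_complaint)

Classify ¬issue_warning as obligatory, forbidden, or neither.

Premise 6 gives O(¬dim_lights).
With premise 5, O(¬dim_lights -> ¬encrypt_report), the K-axiom yields O(¬encrypt_report).
The contrapositive of premise 8 (O(seal_envelope -> encrypt_report)) is O(¬encrypt_report -> ¬seal_envelope), and O(¬encrypt_report) is already established, so O(¬seal_envelope).
The contrapositive of premise 9 (O(convene_panel -> seal_envelope)) is O(¬seal_envelope -> ¬convene_panel), and O(¬seal_envelope) is already established, so O(¬convene_panel).
Applying K to premise 4 (O(¬convene_panel -> authorize_complaint)) and O(¬convene_panel) yields O(authorize_complaint).
Premise 10, O(¬submit_protocol -> ¬authorize_complaint), contraposes to O(authorize_complaint -> submit_protocol); with O(authorize_complaint) we get O(submit_protocol).
Premise 1 is O(issue_warning -> ¬submit_protocol); contrapositively O(submit_protocol -> ¬issue_warning). Since O(submit_protocol) holds, K gives O(¬issue_warning).
Premises 2, 3, 7 do not contribute to this derivation.
Hence ¬issue_warning is obligatory.

Obligatory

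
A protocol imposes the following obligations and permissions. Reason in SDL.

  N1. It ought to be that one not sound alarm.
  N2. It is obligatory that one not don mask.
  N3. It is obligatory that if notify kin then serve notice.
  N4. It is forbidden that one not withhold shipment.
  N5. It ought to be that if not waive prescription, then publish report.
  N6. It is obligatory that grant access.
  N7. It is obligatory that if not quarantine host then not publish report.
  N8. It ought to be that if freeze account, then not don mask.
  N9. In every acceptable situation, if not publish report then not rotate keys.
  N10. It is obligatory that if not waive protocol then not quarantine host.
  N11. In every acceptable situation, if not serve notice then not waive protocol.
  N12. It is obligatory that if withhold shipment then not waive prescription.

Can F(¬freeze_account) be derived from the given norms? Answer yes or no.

Premise 8 is O(freeze_account → ¬don_mask); even if O(¬don_mask) held, inferring O(freeze_account) would be affirming the consequent — invalid.
No other premise forces O(freeze_account). An ideal world satisfying every premise can still have ¬freeze_account true, so F(¬freeze_account) is not derivable.

No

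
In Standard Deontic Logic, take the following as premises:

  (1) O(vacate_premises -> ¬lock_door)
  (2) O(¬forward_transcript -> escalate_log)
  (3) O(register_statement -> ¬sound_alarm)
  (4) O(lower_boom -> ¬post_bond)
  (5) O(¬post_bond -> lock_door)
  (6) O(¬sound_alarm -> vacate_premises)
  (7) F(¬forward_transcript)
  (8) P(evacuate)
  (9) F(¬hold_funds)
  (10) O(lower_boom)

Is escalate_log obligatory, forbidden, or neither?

Neither

Premise 2 is O(¬forward_transcript -> escalate_log), but O(¬forward_transcript) is not derivable from the premises, so it does not yield O(escalate_log).
No premise or chain of K-axiom applications forces O(escalate_log), and none forces O(¬escalate_log). So escalate_log is neither obligatory nor forbidden under these norms.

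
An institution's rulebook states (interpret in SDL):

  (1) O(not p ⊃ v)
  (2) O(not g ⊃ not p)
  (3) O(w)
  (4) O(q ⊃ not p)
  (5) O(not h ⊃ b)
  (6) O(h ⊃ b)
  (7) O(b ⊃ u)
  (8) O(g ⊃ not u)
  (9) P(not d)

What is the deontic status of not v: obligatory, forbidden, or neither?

By case analysis on h: premise 6 gives O(h ⊃ b) and premise 5 gives O(not h ⊃ b), so O(b) either way.
From O(b) and premise 7, O(b ⊃ u), we obtain O(u).
The contrapositive of premise 8 (O(g ⊃ not u)) is O(u ⊃ not g), and O(u) is already established, so O(not g).
Applying K to premise 2 (O(not g ⊃ not p)) and O(not g) yields O(not p).
Applying K to premise 1 (O(not p ⊃ v)) and O(not p) yields O(v).
Premises 3, 4, 9 do not contribute to this derivation.
Thus O(v), which is F(not v): not v is forbidden.

Forbidden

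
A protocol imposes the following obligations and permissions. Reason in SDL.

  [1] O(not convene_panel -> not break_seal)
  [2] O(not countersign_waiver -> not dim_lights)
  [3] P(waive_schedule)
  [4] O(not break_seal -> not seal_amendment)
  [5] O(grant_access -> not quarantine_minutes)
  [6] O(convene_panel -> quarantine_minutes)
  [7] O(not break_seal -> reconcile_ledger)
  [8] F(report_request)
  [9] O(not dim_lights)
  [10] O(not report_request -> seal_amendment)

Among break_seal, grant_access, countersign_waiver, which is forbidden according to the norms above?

F(report_request) at premise 8 means O(not report_request).
Applying K to premise 10 (O(not report_request -> seal_amendment)) and O(not report_request) yields O(seal_amendment).
Premise 4, O(not break_seal -> not seal_amendment), contraposes to O(seal_amendment -> break_seal); with O(seal_amendment) we get O(break_seal).
The contrapositive of premise 1 (O(not convene_panel -> not break_seal)) is O(break_seal -> convene_panel), and O(break_seal) is already established, so O(convene_panel).
From O(convene_panel) and premise 6, O(convene_panel -> quarantine_minutes), we obtain O(quarantine_minutes).
Premise 5 is O(grant_access -> not quarantine_minutes); contrapositively O(quarantine_minutes -> not grant_access). Since O(quarantine_minutes) holds, K gives O(not grant_access).
So O(not grant_access) holds, i.e. grant_access is forbidden. None of the other listed options is forbidden under the premises.

grant_access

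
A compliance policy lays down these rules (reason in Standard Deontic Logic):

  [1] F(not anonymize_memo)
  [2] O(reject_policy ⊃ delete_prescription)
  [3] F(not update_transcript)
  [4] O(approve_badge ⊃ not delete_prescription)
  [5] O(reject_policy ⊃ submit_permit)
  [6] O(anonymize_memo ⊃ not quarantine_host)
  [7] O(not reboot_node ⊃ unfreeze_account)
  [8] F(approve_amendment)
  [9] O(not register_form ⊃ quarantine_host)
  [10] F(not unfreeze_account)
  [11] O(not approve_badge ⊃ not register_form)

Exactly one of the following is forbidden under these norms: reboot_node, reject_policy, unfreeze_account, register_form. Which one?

Premise 1 is F(not anonymize_memo), i.e. O(anonymize_memo).
With premise 6, O(anonymize_memo ⊃ not quarantine_host), the K-axiom yields O(not quarantine_host).
The contrapositive of premise 9 (O(not register_form ⊃ quarantine_host)) is O(not quarantine_host ⊃ register_form), and O(not quarantine_host) is already established, so O(register_form).
Premise 11 is O(not approve_badge ⊃ not register_form); contrapositively O(register_form ⊃ approve_badge). Since O(register_form) holds, K gives O(approve_badge).
Applying K to premise 4 (O(approve_badge ⊃ not delete_prescription)) and O(approve_badge) yields O(not delete_prescription).
Premise 2, O(reject_policy ⊃ delete_prescription), contraposes to O(not delete_prescription ⊃ not reject_policy); with O(not delete_prescription) we get O(not reject_policy).
So O(not reject_policy) holds, i.e. reject_policy is forbidden. None of the other listed options is forbidden under the premises.

reject_policy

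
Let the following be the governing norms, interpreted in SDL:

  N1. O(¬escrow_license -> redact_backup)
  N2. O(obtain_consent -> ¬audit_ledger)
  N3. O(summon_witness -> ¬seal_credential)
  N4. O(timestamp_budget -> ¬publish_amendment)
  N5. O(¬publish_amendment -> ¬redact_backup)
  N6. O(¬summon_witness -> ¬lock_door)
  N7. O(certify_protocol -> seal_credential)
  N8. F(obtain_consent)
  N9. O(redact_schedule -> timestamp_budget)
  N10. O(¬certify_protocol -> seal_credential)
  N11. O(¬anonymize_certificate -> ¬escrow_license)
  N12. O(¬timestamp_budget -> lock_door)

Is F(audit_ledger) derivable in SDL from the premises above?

Premise 2 is O(obtain_consent -> ¬audit_ledger), but O(obtain_consent) is not derivable from the premises, so it does not yield O(¬audit_ledger).
No other premise forces O(¬audit_ledger). An ideal world satisfying every premise can still have audit_ledger true, so F(audit_ledger) is not derivable.

No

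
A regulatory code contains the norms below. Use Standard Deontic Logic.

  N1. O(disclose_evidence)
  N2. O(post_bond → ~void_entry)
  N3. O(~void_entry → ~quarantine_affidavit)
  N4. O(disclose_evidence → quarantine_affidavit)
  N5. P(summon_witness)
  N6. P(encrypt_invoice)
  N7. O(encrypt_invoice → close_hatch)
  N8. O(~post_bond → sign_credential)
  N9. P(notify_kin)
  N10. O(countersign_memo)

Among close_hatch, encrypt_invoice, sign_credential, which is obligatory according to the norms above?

From premise 1 we have O(disclose_evidence).
Applying K to premise 4 (O(disclose_evidence → quarantine_affidavit)) and O(disclose_evidence) yields O(quarantine_affidavit).
Premise 3, O(~void_entry → ~quarantine_affidavit), contraposes to O(quarantine_affidavit → void_entry); with O(quarantine_affidavit) we get O(void_entry).
Premise 2 is O(post_bond → ~void_entry); contrapositively O(void_entry → ~post_bond). Since O(void_entry) holds, K gives O(~post_bond).
From O(~post_bond) and premise 8, O(~post_bond → sign_credential), we obtain O(sign_credential).
So O(sign_credential) holds — sign_credential is obligatory. None of the other listed options is made obligatory by any chain of premises.

sign_credential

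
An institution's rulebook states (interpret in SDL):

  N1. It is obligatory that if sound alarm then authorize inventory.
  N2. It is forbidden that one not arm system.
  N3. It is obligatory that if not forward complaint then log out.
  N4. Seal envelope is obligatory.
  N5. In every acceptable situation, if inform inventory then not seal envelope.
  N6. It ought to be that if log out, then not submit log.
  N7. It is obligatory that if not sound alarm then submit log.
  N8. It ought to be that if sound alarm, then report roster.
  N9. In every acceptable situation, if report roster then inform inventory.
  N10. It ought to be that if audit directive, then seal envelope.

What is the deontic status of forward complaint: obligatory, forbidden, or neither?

From premise 4 we have O(seal_envelope).
Premise 5 is O(inform_inventory → ¬seal_envelope); contrapositively O(seal_envelope → ¬inform_inventory). Since O(seal_envelope) holds, K gives O(¬inform_inventory).
Premise 9, O(report_roster → inform_inventory), contraposes to O(¬inform_inventory → ¬report_roster); with O(¬inform_inventory) we get O(¬report_roster).
Premise 8, O(sound_alarm → report_roster), contraposes to O(¬report_roster → ¬sound_alarm); with O(¬report_roster) we get O(¬sound_alarm).
From O(¬sound_alarm) and premise 7, O(¬sound_alarm → submit_log), we obtain O(submit_log).
The contrapositive of premise 6 (O(log_out → ¬submit_log)) is O(submit_log → ¬log_out), and O(submit_log) is already established, so O(¬log_out).
Premise 3, O(¬forward_complaint → log_out), contraposes to O(¬log_out → forward_complaint); with O(¬log_out) we get O(forward_complaint).
Premises 1, 2, 10 do not contribute to this derivation.
Hence forward_complaint is obligatory.

Obligatory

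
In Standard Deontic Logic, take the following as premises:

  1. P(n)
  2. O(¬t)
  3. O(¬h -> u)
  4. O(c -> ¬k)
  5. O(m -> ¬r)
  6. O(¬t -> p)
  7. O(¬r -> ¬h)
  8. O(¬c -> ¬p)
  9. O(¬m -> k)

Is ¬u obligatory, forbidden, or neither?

Premise 2 gives O(¬t).
Applying K to premise 6 (O(¬t -> p)) and O(¬t) yields O(p).
The contrapositive of premise 8 (O(¬c -> ¬p)) is O(p -> c), and O(p) is already established, so O(c).
Premise 4 is O(c -> ¬k); since O(c), deontic closure gives O(¬k).
The contrapositive of premise 9 (O(¬m -> k)) is O(¬k -> m), and O(¬k) is already established, so O(m).
Premise 5 is O(m -> ¬r); since O(m), deontic closure gives O(¬r).
Applying K to premise 7 (O(¬r -> ¬h)) and O(¬r) yields O(¬h).
From O(¬h) and premise 3, O(¬h -> u), we obtain O(u).
Premise 1 does not contribute to this derivation.
Thus O(u), which is F(¬u): ¬u is forbidden.

Forbidden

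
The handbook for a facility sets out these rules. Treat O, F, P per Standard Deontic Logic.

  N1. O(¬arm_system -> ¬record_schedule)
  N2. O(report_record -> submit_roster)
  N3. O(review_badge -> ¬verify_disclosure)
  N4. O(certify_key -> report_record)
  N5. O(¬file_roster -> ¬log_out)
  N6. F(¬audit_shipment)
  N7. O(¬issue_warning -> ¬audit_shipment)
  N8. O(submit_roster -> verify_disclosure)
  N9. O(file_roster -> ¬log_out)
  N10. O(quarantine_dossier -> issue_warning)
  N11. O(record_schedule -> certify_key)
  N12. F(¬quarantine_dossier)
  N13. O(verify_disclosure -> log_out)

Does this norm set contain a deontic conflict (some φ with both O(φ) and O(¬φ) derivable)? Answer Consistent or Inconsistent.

Consistent

Premise 7 is O(¬issue_warning -> ¬audit_shipment), but O(¬issue_warning) is not derivable from the premises, so it does not yield O(¬audit_shipment).
So O(¬audit_shipment) is not derivable, and the apparent clash with O(audit_shipment) does not arise.
A world satisfying every obligation exists (e.g. arm_system=false, audit_shipment=true, certify_key=false, file_roster=false, issue_warning=true, log_out=false, quarantine_dossier=true, record_schedule=false, report_record=false, review_badge=false, submit_roster=false, verify_disclosure=false); no atom is both obligatory and forbidden, so the set is consistent.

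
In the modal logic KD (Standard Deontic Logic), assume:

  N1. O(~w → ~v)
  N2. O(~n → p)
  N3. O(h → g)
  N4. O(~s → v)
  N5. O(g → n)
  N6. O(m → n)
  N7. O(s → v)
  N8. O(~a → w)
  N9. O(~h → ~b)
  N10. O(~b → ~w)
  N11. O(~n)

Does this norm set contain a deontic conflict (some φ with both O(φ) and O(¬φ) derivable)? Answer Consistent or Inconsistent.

By case analysis on ~s: premise 4 gives O(~s → v) and premise 7 gives O(s → v), so O(v) either way.
The contrapositive of premise 1 (O(~w → ~v)) is O(v → w), and O(v) is already established, so O(w).
Premise 10 is O(~b → ~w); contrapositively O(w → b). Since O(w) holds, K gives O(b).
Premise 9, O(~h → ~b), contraposes to O(b → h); with O(b) we get O(h).
Premise 3 is O(h → g); since O(h), deontic closure gives O(g).
Applying K to premise 5 (O(g → n)) and O(g) yields O(n).
But premise 11 directly asserts O(~n).
We now have both O(n) and O(~n) — n is simultaneously obligatory and forbidden, violating the D-axiom.

Inconsistent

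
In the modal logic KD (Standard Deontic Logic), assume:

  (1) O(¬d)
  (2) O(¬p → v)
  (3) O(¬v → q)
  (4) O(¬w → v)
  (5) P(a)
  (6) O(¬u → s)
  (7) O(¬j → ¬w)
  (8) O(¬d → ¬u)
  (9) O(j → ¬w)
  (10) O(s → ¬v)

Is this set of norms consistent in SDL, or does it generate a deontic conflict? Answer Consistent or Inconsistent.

Inconsistent

By case analysis on ¬j: premise 7 gives O(¬j → ¬w) and premise 9 gives O(j → ¬w), so O(¬w) either way.
From O(¬w) and premise 4, O(¬w → v), we obtain O(v).
Premise 10 is O(s → ¬v); contrapositively O(v → ¬s). Since O(v) holds, K gives O(¬s).
Premise 6, O(¬u → s), contraposes to O(¬s → u); with O(¬s) we get O(u).
The contrapositive of premise 8 (O(¬d → ¬u)) is O(u → d), and O(u) is already established, so O(d).
But premise 1 directly asserts O(¬d).
We now have both O(d) and O(¬d) — d is simultaneously obligatory and forbidden, violating the D-axiom.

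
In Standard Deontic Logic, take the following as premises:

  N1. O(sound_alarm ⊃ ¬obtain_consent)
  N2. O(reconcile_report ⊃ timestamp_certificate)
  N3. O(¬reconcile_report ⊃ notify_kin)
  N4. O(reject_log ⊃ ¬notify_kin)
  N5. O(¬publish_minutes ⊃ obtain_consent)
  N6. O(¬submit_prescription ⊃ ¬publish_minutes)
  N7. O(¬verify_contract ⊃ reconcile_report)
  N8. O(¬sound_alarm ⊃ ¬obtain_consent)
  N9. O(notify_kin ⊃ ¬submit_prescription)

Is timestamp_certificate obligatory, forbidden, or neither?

By case analysis on sound_alarm: premise 1 gives O(sound_alarm ⊃ ¬obtain_consent) and premise 8 gives O(¬sound_alarm ⊃ ¬obtain_consent), so O(¬obtain_consent) either way.
Premise 5, O(¬publish_minutes ⊃ obtain_consent), contraposes to O(¬obtain_consent ⊃ publish_minutes); with O(¬obtain_consent) we get O(publish_minutes).
Premise 6 is O(¬submit_prescription ⊃ ¬publish_minutes); contrapositively O(publish_minutes ⊃ submit_prescription). Since O(publish_minutes) holds, K gives O(submit_prescription).
Premise 9, O(notify_kin ⊃ ¬submit_prescription), contraposes to O(submit_prescription ⊃ ¬notify_kin); with O(submit_prescription) we get O(¬notify_kin).
Premise 3, O(¬reconcile_report ⊃ notify_kin), contraposes to O(¬notify_kin ⊃ reconcile_report); with O(¬notify_kin) we get O(reconcile_report).
From O(reconcile_report) and premise 2, O(reconcile_report ⊃ timestamp_certificate), we obtain O(timestamp_certificate).
Premises 4, 7 do not contribute to this derivation.
Hence timestamp_certificate is obligatory.

Obligatory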